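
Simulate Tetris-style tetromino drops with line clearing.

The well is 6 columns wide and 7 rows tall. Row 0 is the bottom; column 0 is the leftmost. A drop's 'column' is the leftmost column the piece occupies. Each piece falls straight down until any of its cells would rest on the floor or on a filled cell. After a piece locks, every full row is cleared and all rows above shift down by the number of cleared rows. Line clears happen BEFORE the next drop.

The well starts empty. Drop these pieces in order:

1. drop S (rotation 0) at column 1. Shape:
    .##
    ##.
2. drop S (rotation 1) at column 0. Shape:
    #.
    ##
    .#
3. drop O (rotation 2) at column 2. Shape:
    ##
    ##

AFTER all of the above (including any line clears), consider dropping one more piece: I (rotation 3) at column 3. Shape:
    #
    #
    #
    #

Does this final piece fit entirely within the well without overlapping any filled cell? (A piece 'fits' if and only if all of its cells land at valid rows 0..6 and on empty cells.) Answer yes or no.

Answer: no

Derivation:
Drop 1: S rot0 at col 1 lands with bottom-row=0; cleared 0 line(s) (total 0); column heights now [0 1 2 2 0 0], max=2
Drop 2: S rot1 at col 0 lands with bottom-row=1; cleared 0 line(s) (total 0); column heights now [4 3 2 2 0 0], max=4
Drop 3: O rot2 at col 2 lands with bottom-row=2; cleared 0 line(s) (total 0); column heights now [4 3 4 4 0 0], max=4
Test piece I rot3 at col 3 (width 1): heights before test = [4 3 4 4 0 0]; fits = False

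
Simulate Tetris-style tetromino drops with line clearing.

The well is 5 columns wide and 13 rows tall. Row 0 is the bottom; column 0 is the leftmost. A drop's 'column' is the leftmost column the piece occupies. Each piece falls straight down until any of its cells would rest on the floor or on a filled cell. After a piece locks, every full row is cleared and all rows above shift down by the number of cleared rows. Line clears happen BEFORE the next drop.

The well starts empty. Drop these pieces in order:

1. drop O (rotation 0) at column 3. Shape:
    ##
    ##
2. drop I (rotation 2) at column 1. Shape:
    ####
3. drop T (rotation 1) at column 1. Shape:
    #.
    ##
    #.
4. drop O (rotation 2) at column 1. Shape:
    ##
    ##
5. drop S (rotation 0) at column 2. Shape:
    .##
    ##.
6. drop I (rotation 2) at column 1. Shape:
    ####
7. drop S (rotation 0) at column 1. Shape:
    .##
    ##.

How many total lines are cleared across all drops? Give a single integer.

Answer: 0

Derivation:
Drop 1: O rot0 at col 3 lands with bottom-row=0; cleared 0 line(s) (total 0); column heights now [0 0 0 2 2], max=2
Drop 2: I rot2 at col 1 lands with bottom-row=2; cleared 0 line(s) (total 0); column heights now [0 3 3 3 3], max=3
Drop 3: T rot1 at col 1 lands with bottom-row=3; cleared 0 line(s) (total 0); column heights now [0 6 5 3 3], max=6
Drop 4: O rot2 at col 1 lands with bottom-row=6; cleared 0 line(s) (total 0); column heights now [0 8 8 3 3], max=8
Drop 5: S rot0 at col 2 lands with bottom-row=8; cleared 0 line(s) (total 0); column heights now [0 8 9 10 10], max=10
Drop 6: I rot2 at col 1 lands with bottom-row=10; cleared 0 line(s) (total 0); column heights now [0 11 11 11 11], max=11
Drop 7: S rot0 at col 1 lands with bottom-row=11; cleared 0 line(s) (total 0); column heights now [0 12 13 13 11], max=13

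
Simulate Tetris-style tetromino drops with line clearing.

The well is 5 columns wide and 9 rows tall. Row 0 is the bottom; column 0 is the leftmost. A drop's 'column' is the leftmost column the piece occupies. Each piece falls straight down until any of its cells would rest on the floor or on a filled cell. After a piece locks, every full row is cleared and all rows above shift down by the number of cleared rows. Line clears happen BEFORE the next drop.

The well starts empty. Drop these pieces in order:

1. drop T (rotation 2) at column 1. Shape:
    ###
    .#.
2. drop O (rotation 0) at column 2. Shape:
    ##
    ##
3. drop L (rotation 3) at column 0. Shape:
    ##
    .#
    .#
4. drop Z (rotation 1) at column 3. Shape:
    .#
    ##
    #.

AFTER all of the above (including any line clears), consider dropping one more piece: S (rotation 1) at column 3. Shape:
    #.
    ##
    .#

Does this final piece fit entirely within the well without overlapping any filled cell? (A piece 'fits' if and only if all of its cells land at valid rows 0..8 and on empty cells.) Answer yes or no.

Drop 1: T rot2 at col 1 lands with bottom-row=0; cleared 0 line(s) (total 0); column heights now [0 2 2 2 0], max=2
Drop 2: O rot0 at col 2 lands with bottom-row=2; cleared 0 line(s) (total 0); column heights now [0 2 4 4 0], max=4
Drop 3: L rot3 at col 0 lands with bottom-row=2; cleared 0 line(s) (total 0); column heights now [5 5 4 4 0], max=5
Drop 4: Z rot1 at col 3 lands with bottom-row=4; cleared 0 line(s) (total 0); column heights now [5 5 4 6 7], max=7
Test piece S rot1 at col 3 (width 2): heights before test = [5 5 4 6 7]; fits = False

Answer: no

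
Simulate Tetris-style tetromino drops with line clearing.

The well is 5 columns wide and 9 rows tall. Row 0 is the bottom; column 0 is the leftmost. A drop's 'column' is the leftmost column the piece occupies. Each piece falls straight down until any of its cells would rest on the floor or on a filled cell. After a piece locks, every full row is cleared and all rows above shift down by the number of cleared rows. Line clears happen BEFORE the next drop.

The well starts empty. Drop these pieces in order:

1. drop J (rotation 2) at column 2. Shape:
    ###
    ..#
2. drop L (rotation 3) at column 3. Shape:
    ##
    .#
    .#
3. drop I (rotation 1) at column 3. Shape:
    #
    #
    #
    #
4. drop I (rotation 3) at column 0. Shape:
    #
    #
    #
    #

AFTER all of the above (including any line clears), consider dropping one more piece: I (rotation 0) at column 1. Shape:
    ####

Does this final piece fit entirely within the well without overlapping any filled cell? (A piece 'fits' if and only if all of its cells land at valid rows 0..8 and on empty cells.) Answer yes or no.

Drop 1: J rot2 at col 2 lands with bottom-row=0; cleared 0 line(s) (total 0); column heights now [0 0 2 2 2], max=2
Drop 2: L rot3 at col 3 lands with bottom-row=2; cleared 0 line(s) (total 0); column heights now [0 0 2 5 5], max=5
Drop 3: I rot1 at col 3 lands with bottom-row=5; cleared 0 line(s) (total 0); column heights now [0 0 2 9 5], max=9
Drop 4: I rot3 at col 0 lands with bottom-row=0; cleared 0 line(s) (total 0); column heights now [4 0 2 9 5], max=9
Test piece I rot0 at col 1 (width 4): heights before test = [4 0 2 9 5]; fits = False

Answer: no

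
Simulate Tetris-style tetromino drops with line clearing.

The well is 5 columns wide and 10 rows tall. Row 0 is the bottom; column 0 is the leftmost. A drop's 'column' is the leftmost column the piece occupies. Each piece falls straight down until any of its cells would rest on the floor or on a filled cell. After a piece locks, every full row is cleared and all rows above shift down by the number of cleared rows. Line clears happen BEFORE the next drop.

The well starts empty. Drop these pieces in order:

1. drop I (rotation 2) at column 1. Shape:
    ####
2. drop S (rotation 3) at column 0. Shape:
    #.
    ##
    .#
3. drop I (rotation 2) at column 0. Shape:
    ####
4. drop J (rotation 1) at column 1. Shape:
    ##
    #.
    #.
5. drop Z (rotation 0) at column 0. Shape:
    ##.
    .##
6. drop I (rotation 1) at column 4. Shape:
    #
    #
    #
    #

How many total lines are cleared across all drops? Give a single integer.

Answer: 1

Derivation:
Drop 1: I rot2 at col 1 lands with bottom-row=0; cleared 0 line(s) (total 0); column heights now [0 1 1 1 1], max=1
Drop 2: S rot3 at col 0 lands with bottom-row=1; cleared 0 line(s) (total 0); column heights now [4 3 1 1 1], max=4
Drop 3: I rot2 at col 0 lands with bottom-row=4; cleared 0 line(s) (total 0); column heights now [5 5 5 5 1], max=5
Drop 4: J rot1 at col 1 lands with bottom-row=5; cleared 0 line(s) (total 0); column heights now [5 8 8 5 1], max=8
Drop 5: Z rot0 at col 0 lands with bottom-row=8; cleared 0 line(s) (total 0); column heights now [10 10 9 5 1], max=10
Drop 6: I rot1 at col 4 lands with bottom-row=1; cleared 1 line(s) (total 1); column heights now [9 9 8 1 4], max=9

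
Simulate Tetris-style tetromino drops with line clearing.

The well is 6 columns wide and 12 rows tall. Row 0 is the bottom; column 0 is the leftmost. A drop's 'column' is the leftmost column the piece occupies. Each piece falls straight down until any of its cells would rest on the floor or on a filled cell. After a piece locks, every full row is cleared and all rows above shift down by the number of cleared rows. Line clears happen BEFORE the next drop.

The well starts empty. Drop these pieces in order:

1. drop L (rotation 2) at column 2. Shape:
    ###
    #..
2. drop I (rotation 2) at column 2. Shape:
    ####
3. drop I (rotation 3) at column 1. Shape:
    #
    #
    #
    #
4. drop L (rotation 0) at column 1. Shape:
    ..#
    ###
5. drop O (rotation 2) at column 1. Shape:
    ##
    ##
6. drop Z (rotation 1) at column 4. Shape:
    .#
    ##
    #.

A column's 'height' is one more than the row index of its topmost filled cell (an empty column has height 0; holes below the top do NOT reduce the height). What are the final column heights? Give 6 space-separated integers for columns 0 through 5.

Drop 1: L rot2 at col 2 lands with bottom-row=0; cleared 0 line(s) (total 0); column heights now [0 0 2 2 2 0], max=2
Drop 2: I rot2 at col 2 lands with bottom-row=2; cleared 0 line(s) (total 0); column heights now [0 0 3 3 3 3], max=3
Drop 3: I rot3 at col 1 lands with bottom-row=0; cleared 0 line(s) (total 0); column heights now [0 4 3 3 3 3], max=4
Drop 4: L rot0 at col 1 lands with bottom-row=4; cleared 0 line(s) (total 0); column heights now [0 5 5 6 3 3], max=6
Drop 5: O rot2 at col 1 lands with bottom-row=5; cleared 0 line(s) (total 0); column heights now [0 7 7 6 3 3], max=7
Drop 6: Z rot1 at col 4 lands with bottom-row=3; cleared 0 line(s) (total 0); column heights now [0 7 7 6 5 6], max=7

Answer: 0 7 7 6 5 6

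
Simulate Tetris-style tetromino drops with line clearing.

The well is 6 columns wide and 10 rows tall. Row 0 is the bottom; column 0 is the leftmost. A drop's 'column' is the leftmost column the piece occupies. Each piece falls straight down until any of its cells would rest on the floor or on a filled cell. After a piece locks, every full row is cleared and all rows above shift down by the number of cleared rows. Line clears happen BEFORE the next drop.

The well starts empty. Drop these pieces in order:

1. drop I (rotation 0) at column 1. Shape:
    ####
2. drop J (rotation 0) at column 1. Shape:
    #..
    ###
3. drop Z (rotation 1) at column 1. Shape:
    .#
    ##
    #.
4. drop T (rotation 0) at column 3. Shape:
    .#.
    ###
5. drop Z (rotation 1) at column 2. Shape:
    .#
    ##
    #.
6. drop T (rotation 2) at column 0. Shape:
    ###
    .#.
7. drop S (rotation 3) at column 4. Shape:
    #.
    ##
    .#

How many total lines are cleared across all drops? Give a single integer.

Answer: 0

Derivation:
Drop 1: I rot0 at col 1 lands with bottom-row=0; cleared 0 line(s) (total 0); column heights now [0 1 1 1 1 0], max=1
Drop 2: J rot0 at col 1 lands with bottom-row=1; cleared 0 line(s) (total 0); column heights now [0 3 2 2 1 0], max=3
Drop 3: Z rot1 at col 1 lands with bottom-row=3; cleared 0 line(s) (total 0); column heights now [0 5 6 2 1 0], max=6
Drop 4: T rot0 at col 3 lands with bottom-row=2; cleared 0 line(s) (total 0); column heights now [0 5 6 3 4 3], max=6
Drop 5: Z rot1 at col 2 lands with bottom-row=6; cleared 0 line(s) (total 0); column heights now [0 5 8 9 4 3], max=9
Drop 6: T rot2 at col 0 lands with bottom-row=7; cleared 0 line(s) (total 0); column heights now [9 9 9 9 4 3], max=9
Drop 7: S rot3 at col 4 lands with bottom-row=3; cleared 0 line(s) (total 0); column heights now [9 9 9 9 6 5], max=9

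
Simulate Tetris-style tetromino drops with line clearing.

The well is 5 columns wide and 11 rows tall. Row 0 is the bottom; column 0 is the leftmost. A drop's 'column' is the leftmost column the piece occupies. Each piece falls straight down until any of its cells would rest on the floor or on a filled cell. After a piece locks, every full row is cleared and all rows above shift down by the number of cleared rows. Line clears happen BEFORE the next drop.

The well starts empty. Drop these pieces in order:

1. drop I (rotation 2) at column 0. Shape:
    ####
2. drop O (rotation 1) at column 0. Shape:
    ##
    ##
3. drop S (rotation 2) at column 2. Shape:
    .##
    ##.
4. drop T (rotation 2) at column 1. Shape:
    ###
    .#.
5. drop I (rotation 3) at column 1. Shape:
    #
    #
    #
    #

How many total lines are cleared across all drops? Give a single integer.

Answer: 1

Derivation:
Drop 1: I rot2 at col 0 lands with bottom-row=0; cleared 0 line(s) (total 0); column heights now [1 1 1 1 0], max=1
Drop 2: O rot1 at col 0 lands with bottom-row=1; cleared 0 line(s) (total 0); column heights now [3 3 1 1 0], max=3
Drop 3: S rot2 at col 2 lands with bottom-row=1; cleared 0 line(s) (total 0); column heights now [3 3 2 3 3], max=3
Drop 4: T rot2 at col 1 lands with bottom-row=2; cleared 1 line(s) (total 1); column heights now [2 3 3 3 0], max=3
Drop 5: I rot3 at col 1 lands with bottom-row=3; cleared 0 line(s) (total 1); column heights now [2 7 3 3 0], max=7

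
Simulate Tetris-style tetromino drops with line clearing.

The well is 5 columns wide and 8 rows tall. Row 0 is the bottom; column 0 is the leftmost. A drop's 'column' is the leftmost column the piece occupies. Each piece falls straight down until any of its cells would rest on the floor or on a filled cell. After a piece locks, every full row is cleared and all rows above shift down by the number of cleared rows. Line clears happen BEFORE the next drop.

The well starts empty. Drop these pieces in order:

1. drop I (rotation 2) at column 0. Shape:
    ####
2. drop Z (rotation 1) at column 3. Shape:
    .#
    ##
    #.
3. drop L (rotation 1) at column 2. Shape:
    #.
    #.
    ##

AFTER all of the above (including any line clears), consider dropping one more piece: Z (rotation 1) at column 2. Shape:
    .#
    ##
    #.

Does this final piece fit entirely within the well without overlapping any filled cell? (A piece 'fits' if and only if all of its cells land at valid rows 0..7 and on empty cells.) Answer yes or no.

Drop 1: I rot2 at col 0 lands with bottom-row=0; cleared 0 line(s) (total 0); column heights now [1 1 1 1 0], max=1
Drop 2: Z rot1 at col 3 lands with bottom-row=1; cleared 0 line(s) (total 0); column heights now [1 1 1 3 4], max=4
Drop 3: L rot1 at col 2 lands with bottom-row=3; cleared 0 line(s) (total 0); column heights now [1 1 6 4 4], max=6
Test piece Z rot1 at col 2 (width 2): heights before test = [1 1 6 4 4]; fits = False

Answer: no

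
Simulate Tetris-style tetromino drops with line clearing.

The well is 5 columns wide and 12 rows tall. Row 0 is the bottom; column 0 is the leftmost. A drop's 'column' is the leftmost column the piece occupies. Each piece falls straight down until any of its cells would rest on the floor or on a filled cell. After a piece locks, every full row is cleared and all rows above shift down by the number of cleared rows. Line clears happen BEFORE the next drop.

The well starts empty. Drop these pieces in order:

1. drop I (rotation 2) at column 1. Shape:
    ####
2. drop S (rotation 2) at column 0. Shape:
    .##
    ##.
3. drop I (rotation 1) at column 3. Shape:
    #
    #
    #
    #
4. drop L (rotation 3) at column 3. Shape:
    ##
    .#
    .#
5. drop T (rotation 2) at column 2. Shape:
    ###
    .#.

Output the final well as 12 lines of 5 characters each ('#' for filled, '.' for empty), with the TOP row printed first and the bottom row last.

Drop 1: I rot2 at col 1 lands with bottom-row=0; cleared 0 line(s) (total 0); column heights now [0 1 1 1 1], max=1
Drop 2: S rot2 at col 0 lands with bottom-row=1; cleared 0 line(s) (total 0); column heights now [2 3 3 1 1], max=3
Drop 3: I rot1 at col 3 lands with bottom-row=1; cleared 0 line(s) (total 0); column heights now [2 3 3 5 1], max=5
Drop 4: L rot3 at col 3 lands with bottom-row=3; cleared 0 line(s) (total 0); column heights now [2 3 3 6 6], max=6
Drop 5: T rot2 at col 2 lands with bottom-row=6; cleared 0 line(s) (total 0); column heights now [2 3 8 8 8], max=8

Answer: .....
.....
.....
.....
..###
...#.
...##
...##
...##
.###.
##.#.
.####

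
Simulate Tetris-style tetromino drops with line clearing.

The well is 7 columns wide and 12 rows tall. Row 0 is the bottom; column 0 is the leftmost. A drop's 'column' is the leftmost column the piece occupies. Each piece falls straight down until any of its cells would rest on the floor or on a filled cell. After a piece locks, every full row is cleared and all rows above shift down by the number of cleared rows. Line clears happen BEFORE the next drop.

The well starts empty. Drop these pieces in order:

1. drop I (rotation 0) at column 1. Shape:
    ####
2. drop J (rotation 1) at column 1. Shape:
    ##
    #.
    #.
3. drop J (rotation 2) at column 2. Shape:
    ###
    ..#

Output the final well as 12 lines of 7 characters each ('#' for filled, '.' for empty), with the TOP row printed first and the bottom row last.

Answer: .......
.......
.......
.......
.......
.......
.......
..###..
.##.#..
.#.....
.#.....
.####..

Derivation:
Drop 1: I rot0 at col 1 lands with bottom-row=0; cleared 0 line(s) (total 0); column heights now [0 1 1 1 1 0 0], max=1
Drop 2: J rot1 at col 1 lands with bottom-row=1; cleared 0 line(s) (total 0); column heights now [0 4 4 1 1 0 0], max=4
Drop 3: J rot2 at col 2 lands with bottom-row=3; cleared 0 line(s) (total 0); column heights now [0 4 5 5 5 0 0], max=5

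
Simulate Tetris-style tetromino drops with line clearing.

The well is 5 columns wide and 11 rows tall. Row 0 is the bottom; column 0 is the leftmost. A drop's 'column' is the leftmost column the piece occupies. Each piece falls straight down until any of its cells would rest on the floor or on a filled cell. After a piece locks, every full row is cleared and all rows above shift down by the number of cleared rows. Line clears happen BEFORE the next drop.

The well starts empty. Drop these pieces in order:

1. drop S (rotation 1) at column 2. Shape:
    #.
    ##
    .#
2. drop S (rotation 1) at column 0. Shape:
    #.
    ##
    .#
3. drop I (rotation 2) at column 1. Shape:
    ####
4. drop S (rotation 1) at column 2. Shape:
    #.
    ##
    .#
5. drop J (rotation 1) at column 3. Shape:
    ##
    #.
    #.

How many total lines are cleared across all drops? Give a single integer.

Drop 1: S rot1 at col 2 lands with bottom-row=0; cleared 0 line(s) (total 0); column heights now [0 0 3 2 0], max=3
Drop 2: S rot1 at col 0 lands with bottom-row=0; cleared 0 line(s) (total 0); column heights now [3 2 3 2 0], max=3
Drop 3: I rot2 at col 1 lands with bottom-row=3; cleared 0 line(s) (total 0); column heights now [3 4 4 4 4], max=4
Drop 4: S rot1 at col 2 lands with bottom-row=4; cleared 0 line(s) (total 0); column heights now [3 4 7 6 4], max=7
Drop 5: J rot1 at col 3 lands with bottom-row=6; cleared 0 line(s) (total 0); column heights now [3 4 7 9 9], max=9

Answer: 0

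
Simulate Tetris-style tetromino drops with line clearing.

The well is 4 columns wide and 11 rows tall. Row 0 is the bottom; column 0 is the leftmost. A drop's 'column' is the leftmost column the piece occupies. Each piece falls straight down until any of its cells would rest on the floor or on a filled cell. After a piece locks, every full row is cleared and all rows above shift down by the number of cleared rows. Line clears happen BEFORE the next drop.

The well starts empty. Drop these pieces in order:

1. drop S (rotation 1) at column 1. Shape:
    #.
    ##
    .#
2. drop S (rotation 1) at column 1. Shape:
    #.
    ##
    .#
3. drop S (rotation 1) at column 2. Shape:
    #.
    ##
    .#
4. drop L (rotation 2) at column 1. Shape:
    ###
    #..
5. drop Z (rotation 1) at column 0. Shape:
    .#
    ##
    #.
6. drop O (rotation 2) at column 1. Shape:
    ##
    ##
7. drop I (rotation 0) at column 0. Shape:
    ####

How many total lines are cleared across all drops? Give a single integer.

Answer: 2

Derivation:
Drop 1: S rot1 at col 1 lands with bottom-row=0; cleared 0 line(s) (total 0); column heights now [0 3 2 0], max=3
Drop 2: S rot1 at col 1 lands with bottom-row=2; cleared 0 line(s) (total 0); column heights now [0 5 4 0], max=5
Drop 3: S rot1 at col 2 lands with bottom-row=3; cleared 0 line(s) (total 0); column heights now [0 5 6 5], max=6
Drop 4: L rot2 at col 1 lands with bottom-row=5; cleared 0 line(s) (total 0); column heights now [0 7 7 7], max=7
Drop 5: Z rot1 at col 0 lands with bottom-row=6; cleared 1 line(s) (total 1); column heights now [7 8 6 5], max=8
Drop 6: O rot2 at col 1 lands with bottom-row=8; cleared 0 line(s) (total 1); column heights now [7 10 10 5], max=10
Drop 7: I rot0 at col 0 lands with bottom-row=10; cleared 1 line(s) (total 2); column heights now [7 10 10 5], max=10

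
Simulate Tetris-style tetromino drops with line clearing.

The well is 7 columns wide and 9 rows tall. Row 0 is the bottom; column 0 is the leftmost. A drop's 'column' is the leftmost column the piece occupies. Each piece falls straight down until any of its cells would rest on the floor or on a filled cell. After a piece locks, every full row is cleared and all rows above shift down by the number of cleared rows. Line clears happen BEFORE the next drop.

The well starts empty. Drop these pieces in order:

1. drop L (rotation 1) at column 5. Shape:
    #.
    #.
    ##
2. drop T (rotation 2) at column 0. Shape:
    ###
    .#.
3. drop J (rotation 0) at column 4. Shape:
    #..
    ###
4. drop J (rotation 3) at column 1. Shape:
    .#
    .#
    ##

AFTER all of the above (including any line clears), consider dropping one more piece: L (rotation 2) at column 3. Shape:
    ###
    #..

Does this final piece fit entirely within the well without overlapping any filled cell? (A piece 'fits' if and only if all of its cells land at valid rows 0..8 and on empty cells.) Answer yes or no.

Answer: yes

Derivation:
Drop 1: L rot1 at col 5 lands with bottom-row=0; cleared 0 line(s) (total 0); column heights now [0 0 0 0 0 3 1], max=3
Drop 2: T rot2 at col 0 lands with bottom-row=0; cleared 0 line(s) (total 0); column heights now [2 2 2 0 0 3 1], max=3
Drop 3: J rot0 at col 4 lands with bottom-row=3; cleared 0 line(s) (total 0); column heights now [2 2 2 0 5 4 4], max=5
Drop 4: J rot3 at col 1 lands with bottom-row=2; cleared 0 line(s) (total 0); column heights now [2 3 5 0 5 4 4], max=5
Test piece L rot2 at col 3 (width 3): heights before test = [2 3 5 0 5 4 4]; fits = True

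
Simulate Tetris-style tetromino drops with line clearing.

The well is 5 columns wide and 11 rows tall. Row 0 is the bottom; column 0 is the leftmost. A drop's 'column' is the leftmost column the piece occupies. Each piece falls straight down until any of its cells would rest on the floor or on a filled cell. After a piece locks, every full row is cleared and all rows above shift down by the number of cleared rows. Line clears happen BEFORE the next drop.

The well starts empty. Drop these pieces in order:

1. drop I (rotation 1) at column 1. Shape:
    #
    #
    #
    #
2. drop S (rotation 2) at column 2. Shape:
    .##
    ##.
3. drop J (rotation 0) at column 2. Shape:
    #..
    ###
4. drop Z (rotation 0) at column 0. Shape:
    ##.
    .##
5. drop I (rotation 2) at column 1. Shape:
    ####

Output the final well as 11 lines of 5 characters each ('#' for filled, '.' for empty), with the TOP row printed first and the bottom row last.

Drop 1: I rot1 at col 1 lands with bottom-row=0; cleared 0 line(s) (total 0); column heights now [0 4 0 0 0], max=4
Drop 2: S rot2 at col 2 lands with bottom-row=0; cleared 0 line(s) (total 0); column heights now [0 4 1 2 2], max=4
Drop 3: J rot0 at col 2 lands with bottom-row=2; cleared 0 line(s) (total 0); column heights now [0 4 4 3 3], max=4
Drop 4: Z rot0 at col 0 lands with bottom-row=4; cleared 0 line(s) (total 0); column heights now [6 6 5 3 3], max=6
Drop 5: I rot2 at col 1 lands with bottom-row=6; cleared 0 line(s) (total 0); column heights now [6 7 7 7 7], max=7

Answer: .....
.....
.....
.....
.####
##...
.##..
.##..
.####
.#.##
.###.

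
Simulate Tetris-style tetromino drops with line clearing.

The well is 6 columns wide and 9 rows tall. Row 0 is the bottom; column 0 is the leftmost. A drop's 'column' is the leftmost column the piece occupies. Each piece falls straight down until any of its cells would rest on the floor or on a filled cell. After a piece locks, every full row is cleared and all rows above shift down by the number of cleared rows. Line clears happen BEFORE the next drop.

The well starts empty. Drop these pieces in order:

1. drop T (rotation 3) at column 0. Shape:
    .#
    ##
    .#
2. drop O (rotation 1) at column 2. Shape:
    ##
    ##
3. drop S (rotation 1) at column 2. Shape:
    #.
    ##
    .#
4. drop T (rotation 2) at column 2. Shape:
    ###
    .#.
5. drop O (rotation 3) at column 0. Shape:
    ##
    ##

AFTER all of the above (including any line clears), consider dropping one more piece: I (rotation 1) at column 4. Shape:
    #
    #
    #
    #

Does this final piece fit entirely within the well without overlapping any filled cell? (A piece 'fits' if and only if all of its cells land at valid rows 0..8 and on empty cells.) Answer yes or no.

Drop 1: T rot3 at col 0 lands with bottom-row=0; cleared 0 line(s) (total 0); column heights now [2 3 0 0 0 0], max=3
Drop 2: O rot1 at col 2 lands with bottom-row=0; cleared 0 line(s) (total 0); column heights now [2 3 2 2 0 0], max=3
Drop 3: S rot1 at col 2 lands with bottom-row=2; cleared 0 line(s) (total 0); column heights now [2 3 5 4 0 0], max=5
Drop 4: T rot2 at col 2 lands with bottom-row=4; cleared 0 line(s) (total 0); column heights now [2 3 6 6 6 0], max=6
Drop 5: O rot3 at col 0 lands with bottom-row=3; cleared 0 line(s) (total 0); column heights now [5 5 6 6 6 0], max=6
Test piece I rot1 at col 4 (width 1): heights before test = [5 5 6 6 6 0]; fits = False

Answer: no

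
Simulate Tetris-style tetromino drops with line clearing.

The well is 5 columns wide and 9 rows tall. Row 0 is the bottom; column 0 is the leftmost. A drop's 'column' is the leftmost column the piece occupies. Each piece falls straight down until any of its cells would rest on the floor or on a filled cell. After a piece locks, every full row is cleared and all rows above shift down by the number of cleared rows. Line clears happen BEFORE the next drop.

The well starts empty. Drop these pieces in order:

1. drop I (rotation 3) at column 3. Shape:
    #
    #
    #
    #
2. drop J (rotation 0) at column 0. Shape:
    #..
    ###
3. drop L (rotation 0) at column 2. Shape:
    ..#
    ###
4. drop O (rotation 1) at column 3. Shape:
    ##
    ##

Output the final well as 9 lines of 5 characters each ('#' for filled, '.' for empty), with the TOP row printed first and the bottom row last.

Drop 1: I rot3 at col 3 lands with bottom-row=0; cleared 0 line(s) (total 0); column heights now [0 0 0 4 0], max=4
Drop 2: J rot0 at col 0 lands with bottom-row=0; cleared 0 line(s) (total 0); column heights now [2 1 1 4 0], max=4
Drop 3: L rot0 at col 2 lands with bottom-row=4; cleared 0 line(s) (total 0); column heights now [2 1 5 5 6], max=6
Drop 4: O rot1 at col 3 lands with bottom-row=6; cleared 0 line(s) (total 0); column heights now [2 1 5 8 8], max=8

Answer: .....
...##
...##
....#
..###
...#.
...#.
#..#.
####.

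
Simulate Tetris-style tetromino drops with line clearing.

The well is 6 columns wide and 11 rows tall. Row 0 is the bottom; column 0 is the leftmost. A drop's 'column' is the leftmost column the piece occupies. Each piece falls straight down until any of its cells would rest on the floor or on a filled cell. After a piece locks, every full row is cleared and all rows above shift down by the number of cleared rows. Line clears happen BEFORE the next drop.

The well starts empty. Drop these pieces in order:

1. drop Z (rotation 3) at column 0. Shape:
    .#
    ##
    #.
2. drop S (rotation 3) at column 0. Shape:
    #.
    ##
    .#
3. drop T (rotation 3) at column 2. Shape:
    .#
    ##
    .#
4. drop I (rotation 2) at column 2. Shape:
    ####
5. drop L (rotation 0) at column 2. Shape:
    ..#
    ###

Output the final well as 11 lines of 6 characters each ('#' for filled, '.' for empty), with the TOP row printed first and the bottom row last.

Answer: ......
......
......
......
......
#...#.
#####.
.#####
.#.#..
####..
#..#..

Derivation:
Drop 1: Z rot3 at col 0 lands with bottom-row=0; cleared 0 line(s) (total 0); column heights now [2 3 0 0 0 0], max=3
Drop 2: S rot3 at col 0 lands with bottom-row=3; cleared 0 line(s) (total 0); column heights now [6 5 0 0 0 0], max=6
Drop 3: T rot3 at col 2 lands with bottom-row=0; cleared 0 line(s) (total 0); column heights now [6 5 2 3 0 0], max=6
Drop 4: I rot2 at col 2 lands with bottom-row=3; cleared 0 line(s) (total 0); column heights now [6 5 4 4 4 4], max=6
Drop 5: L rot0 at col 2 lands with bottom-row=4; cleared 0 line(s) (total 0); column heights now [6 5 5 5 6 4], max=6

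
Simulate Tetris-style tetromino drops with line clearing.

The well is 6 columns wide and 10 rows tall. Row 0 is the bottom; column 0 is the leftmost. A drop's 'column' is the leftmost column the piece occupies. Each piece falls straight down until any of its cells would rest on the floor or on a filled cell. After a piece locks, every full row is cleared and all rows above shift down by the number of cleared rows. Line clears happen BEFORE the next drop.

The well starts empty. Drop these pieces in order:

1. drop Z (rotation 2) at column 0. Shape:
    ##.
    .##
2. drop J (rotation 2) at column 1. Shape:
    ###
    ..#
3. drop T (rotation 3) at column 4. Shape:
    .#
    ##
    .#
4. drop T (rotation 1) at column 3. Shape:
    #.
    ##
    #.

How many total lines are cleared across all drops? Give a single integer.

Drop 1: Z rot2 at col 0 lands with bottom-row=0; cleared 0 line(s) (total 0); column heights now [2 2 1 0 0 0], max=2
Drop 2: J rot2 at col 1 lands with bottom-row=1; cleared 0 line(s) (total 0); column heights now [2 3 3 3 0 0], max=3
Drop 3: T rot3 at col 4 lands with bottom-row=0; cleared 0 line(s) (total 0); column heights now [2 3 3 3 2 3], max=3
Drop 4: T rot1 at col 3 lands with bottom-row=3; cleared 0 line(s) (total 0); column heights now [2 3 3 6 5 3], max=6

Answer: 0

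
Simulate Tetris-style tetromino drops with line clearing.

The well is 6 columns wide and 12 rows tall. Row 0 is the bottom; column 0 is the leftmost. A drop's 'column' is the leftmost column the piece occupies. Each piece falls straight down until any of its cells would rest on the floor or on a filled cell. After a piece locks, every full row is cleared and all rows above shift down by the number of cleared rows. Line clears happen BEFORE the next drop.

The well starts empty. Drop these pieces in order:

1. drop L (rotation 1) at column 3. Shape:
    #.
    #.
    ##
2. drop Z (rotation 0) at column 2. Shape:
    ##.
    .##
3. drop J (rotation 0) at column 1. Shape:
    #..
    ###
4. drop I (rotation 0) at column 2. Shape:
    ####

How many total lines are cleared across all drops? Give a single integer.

Drop 1: L rot1 at col 3 lands with bottom-row=0; cleared 0 line(s) (total 0); column heights now [0 0 0 3 1 0], max=3
Drop 2: Z rot0 at col 2 lands with bottom-row=3; cleared 0 line(s) (total 0); column heights now [0 0 5 5 4 0], max=5
Drop 3: J rot0 at col 1 lands with bottom-row=5; cleared 0 line(s) (total 0); column heights now [0 7 6 6 4 0], max=7
Drop 4: I rot0 at col 2 lands with bottom-row=6; cleared 0 line(s) (total 0); column heights now [0 7 7 7 7 7], max=7

Answer: 0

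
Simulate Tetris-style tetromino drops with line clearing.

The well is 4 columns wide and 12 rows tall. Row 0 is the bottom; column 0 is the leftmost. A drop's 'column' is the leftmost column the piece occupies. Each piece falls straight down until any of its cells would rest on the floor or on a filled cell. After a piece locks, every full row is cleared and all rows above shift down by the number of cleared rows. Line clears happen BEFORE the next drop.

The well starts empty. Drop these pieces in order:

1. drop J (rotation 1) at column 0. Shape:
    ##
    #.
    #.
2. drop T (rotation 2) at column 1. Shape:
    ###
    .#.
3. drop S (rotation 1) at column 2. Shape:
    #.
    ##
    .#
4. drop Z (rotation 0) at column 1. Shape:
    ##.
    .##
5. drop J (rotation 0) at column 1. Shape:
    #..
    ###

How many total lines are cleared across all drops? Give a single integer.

Answer: 0

Derivation:
Drop 1: J rot1 at col 0 lands with bottom-row=0; cleared 0 line(s) (total 0); column heights now [3 3 0 0], max=3
Drop 2: T rot2 at col 1 lands with bottom-row=2; cleared 0 line(s) (total 0); column heights now [3 4 4 4], max=4
Drop 3: S rot1 at col 2 lands with bottom-row=4; cleared 0 line(s) (total 0); column heights now [3 4 7 6], max=7
Drop 4: Z rot0 at col 1 lands with bottom-row=7; cleared 0 line(s) (total 0); column heights now [3 9 9 8], max=9
Drop 5: J rot0 at col 1 lands with bottom-row=9; cleared 0 line(s) (total 0); column heights now [3 11 10 10], max=11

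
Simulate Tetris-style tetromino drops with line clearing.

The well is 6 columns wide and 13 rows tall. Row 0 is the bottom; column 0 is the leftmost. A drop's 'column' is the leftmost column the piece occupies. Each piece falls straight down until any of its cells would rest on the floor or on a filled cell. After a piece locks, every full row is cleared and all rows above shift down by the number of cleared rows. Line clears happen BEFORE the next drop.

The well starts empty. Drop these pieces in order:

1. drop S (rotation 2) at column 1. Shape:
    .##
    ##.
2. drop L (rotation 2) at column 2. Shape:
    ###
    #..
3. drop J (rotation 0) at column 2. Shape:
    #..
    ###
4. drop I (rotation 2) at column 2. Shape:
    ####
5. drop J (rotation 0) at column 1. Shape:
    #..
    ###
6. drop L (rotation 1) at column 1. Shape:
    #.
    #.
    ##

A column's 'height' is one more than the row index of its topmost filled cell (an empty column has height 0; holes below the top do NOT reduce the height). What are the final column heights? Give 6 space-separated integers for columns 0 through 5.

Answer: 0 12 10 8 7 7

Derivation:
Drop 1: S rot2 at col 1 lands with bottom-row=0; cleared 0 line(s) (total 0); column heights now [0 1 2 2 0 0], max=2
Drop 2: L rot2 at col 2 lands with bottom-row=2; cleared 0 line(s) (total 0); column heights now [0 1 4 4 4 0], max=4
Drop 3: J rot0 at col 2 lands with bottom-row=4; cleared 0 line(s) (total 0); column heights now [0 1 6 5 5 0], max=6
Drop 4: I rot2 at col 2 lands with bottom-row=6; cleared 0 line(s) (total 0); column heights now [0 1 7 7 7 7], max=7
Drop 5: J rot0 at col 1 lands with bottom-row=7; cleared 0 line(s) (total 0); column heights now [0 9 8 8 7 7], max=9
Drop 6: L rot1 at col 1 lands with bottom-row=9; cleared 0 line(s) (total 0); column heights now [0 12 10 8 7 7], max=12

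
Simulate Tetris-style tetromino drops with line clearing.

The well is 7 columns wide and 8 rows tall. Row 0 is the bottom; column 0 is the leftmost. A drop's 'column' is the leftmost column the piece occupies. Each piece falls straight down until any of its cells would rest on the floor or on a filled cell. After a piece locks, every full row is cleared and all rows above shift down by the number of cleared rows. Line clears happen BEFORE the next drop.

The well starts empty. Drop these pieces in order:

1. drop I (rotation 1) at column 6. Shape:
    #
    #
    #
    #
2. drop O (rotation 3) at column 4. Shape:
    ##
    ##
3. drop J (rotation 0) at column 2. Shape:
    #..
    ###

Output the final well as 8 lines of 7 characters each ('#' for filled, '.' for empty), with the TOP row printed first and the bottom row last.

Drop 1: I rot1 at col 6 lands with bottom-row=0; cleared 0 line(s) (total 0); column heights now [0 0 0 0 0 0 4], max=4
Drop 2: O rot3 at col 4 lands with bottom-row=0; cleared 0 line(s) (total 0); column heights now [0 0 0 0 2 2 4], max=4
Drop 3: J rot0 at col 2 lands with bottom-row=2; cleared 0 line(s) (total 0); column heights now [0 0 4 3 3 2 4], max=4

Answer: .......
.......
.......
.......
..#...#
..###.#
....###
....###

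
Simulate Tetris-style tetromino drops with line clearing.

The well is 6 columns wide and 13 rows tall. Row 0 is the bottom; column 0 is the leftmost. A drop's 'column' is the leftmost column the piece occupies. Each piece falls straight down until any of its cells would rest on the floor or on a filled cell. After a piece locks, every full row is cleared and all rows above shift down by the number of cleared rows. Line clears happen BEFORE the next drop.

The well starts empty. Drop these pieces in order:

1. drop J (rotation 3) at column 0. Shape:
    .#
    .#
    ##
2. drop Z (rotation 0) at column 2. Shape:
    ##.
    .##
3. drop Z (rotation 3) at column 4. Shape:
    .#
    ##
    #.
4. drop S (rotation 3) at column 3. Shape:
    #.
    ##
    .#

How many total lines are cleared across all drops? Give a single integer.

Answer: 0

Derivation:
Drop 1: J rot3 at col 0 lands with bottom-row=0; cleared 0 line(s) (total 0); column heights now [1 3 0 0 0 0], max=3
Drop 2: Z rot0 at col 2 lands with bottom-row=0; cleared 0 line(s) (total 0); column heights now [1 3 2 2 1 0], max=3
Drop 3: Z rot3 at col 4 lands with bottom-row=1; cleared 0 line(s) (total 0); column heights now [1 3 2 2 3 4], max=4
Drop 4: S rot3 at col 3 lands with bottom-row=3; cleared 0 line(s) (total 0); column heights now [1 3 2 6 5 4], max=6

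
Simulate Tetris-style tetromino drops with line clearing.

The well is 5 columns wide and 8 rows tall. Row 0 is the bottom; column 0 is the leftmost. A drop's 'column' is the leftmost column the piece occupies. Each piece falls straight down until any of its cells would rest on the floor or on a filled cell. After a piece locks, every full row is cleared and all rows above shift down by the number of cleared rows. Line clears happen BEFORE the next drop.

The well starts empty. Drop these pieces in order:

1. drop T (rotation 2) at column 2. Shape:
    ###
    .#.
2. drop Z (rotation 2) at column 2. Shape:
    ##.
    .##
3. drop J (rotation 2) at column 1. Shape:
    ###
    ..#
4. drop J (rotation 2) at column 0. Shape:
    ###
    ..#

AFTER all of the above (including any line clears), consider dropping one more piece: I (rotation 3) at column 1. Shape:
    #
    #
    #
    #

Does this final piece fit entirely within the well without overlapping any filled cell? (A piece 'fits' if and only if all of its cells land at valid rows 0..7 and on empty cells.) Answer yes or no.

Drop 1: T rot2 at col 2 lands with bottom-row=0; cleared 0 line(s) (total 0); column heights now [0 0 2 2 2], max=2
Drop 2: Z rot2 at col 2 lands with bottom-row=2; cleared 0 line(s) (total 0); column heights now [0 0 4 4 3], max=4
Drop 3: J rot2 at col 1 lands with bottom-row=4; cleared 0 line(s) (total 0); column heights now [0 6 6 6 3], max=6
Drop 4: J rot2 at col 0 lands with bottom-row=6; cleared 0 line(s) (total 0); column heights now [8 8 8 6 3], max=8
Test piece I rot3 at col 1 (width 1): heights before test = [8 8 8 6 3]; fits = False

Answer: no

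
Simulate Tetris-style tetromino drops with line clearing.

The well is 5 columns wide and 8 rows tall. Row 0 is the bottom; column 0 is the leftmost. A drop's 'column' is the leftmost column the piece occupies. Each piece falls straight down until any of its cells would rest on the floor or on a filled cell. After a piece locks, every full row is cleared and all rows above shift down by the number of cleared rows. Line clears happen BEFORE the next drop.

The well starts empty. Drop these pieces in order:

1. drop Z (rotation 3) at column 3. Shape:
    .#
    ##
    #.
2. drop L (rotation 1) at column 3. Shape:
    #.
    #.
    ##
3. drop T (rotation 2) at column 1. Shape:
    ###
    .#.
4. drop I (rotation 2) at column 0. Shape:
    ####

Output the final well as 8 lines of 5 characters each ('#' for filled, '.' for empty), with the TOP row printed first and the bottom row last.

Answer: ####.
.###.
..##.
...#.
...##
....#
...##
...#.

Derivation:
Drop 1: Z rot3 at col 3 lands with bottom-row=0; cleared 0 line(s) (total 0); column heights now [0 0 0 2 3], max=3
Drop 2: L rot1 at col 3 lands with bottom-row=3; cleared 0 line(s) (total 0); column heights now [0 0 0 6 4], max=6
Drop 3: T rot2 at col 1 lands with bottom-row=5; cleared 0 line(s) (total 0); column heights now [0 7 7 7 4], max=7
Drop 4: I rot2 at col 0 lands with bottom-row=7; cleared 0 line(s) (total 0); column heights now [8 8 8 8 4], max=8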